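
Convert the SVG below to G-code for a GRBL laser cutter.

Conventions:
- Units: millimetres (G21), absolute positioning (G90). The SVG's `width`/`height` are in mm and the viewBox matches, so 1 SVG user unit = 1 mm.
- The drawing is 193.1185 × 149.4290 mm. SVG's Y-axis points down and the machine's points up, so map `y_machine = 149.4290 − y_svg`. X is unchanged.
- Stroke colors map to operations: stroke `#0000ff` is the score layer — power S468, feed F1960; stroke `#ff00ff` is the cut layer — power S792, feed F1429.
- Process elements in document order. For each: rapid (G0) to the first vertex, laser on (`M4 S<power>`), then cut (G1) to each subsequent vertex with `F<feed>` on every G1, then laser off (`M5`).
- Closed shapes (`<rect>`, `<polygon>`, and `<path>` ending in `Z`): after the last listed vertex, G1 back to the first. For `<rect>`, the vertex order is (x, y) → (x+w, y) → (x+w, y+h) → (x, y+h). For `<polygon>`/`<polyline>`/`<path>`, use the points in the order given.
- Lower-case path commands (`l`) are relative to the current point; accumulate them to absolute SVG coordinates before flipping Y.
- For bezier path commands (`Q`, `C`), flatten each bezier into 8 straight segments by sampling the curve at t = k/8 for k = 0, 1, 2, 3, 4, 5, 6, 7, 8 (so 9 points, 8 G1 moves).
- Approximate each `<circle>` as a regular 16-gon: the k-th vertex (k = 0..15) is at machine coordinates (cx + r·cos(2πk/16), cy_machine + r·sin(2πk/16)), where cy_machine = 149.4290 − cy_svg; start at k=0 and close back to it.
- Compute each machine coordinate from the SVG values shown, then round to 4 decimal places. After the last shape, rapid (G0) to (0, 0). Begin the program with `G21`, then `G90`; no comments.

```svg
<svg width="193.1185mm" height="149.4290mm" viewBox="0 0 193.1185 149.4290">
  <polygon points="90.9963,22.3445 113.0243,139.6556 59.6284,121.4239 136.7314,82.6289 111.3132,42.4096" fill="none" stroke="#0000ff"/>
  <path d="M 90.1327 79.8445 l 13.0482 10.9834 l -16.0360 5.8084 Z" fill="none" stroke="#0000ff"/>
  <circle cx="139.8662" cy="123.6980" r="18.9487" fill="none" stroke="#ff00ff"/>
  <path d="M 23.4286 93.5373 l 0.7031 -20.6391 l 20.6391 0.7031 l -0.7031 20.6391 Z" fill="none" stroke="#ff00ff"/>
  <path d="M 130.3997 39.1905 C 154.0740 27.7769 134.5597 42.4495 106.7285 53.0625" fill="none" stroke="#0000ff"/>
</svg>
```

viewBox `0 0 193.1185 149.4290` with mm width/height → 1 unit = 1 mm. Flip: y_m = 149.4290 − y_svg.

**Shape 1** — `<polygon>` closed polygon, stroke `#0000ff` → score (S468, F1960). Machine vertices: (90.9963,127.0845) → (113.0243,9.7734) → (59.6284,28.0051) → (136.7314,66.8001) → (111.3132,107.0194) → (90.9963,127.0845). Closed: final G1 returns to the first vertex.

**Shape 2** — `<path>` regular polygon, stroke `#0000ff` → score (S468, F1960). Machine vertices: (90.1327,69.5845) → (103.1809,58.6011) → (87.1449,52.7927) → (90.1327,69.5845). Closed: final G1 returns to the first vertex.

**Shape 3** — `<circle>` circle, stroke `#ff00ff` → cut (S792, F1429). Machine vertices: (158.8149,25.7310) → (157.3725,32.9824) → (153.2650,39.1298) → (147.1176,43.2373) → (139.8662,44.6797) → (132.6148,43.2373) → (126.4674,39.1298) → (122.3599,32.9824) → (120.9175,25.7310) → (122.3599,18.4796) → (126.4674,12.3322) → (132.6148,8.2247) → (139.8662,6.7823) → (147.1176,8.2247) → (153.2650,12.3322) → (157.3725,18.4796) → (158.8149,25.7310). Closed: final G1 returns to the first vertex.

**Shape 4** — `<path>` regular polygon, stroke `#ff00ff` → cut (S792, F1429). Machine vertices: (23.4286,55.8917) → (24.1317,76.5308) → (44.7708,75.8277) → (44.0677,55.1886) → (23.4286,55.8917). Closed: final G1 returns to the first vertex.

**Shape 5** — `<path>` cubic bezier, stroke `#0000ff` → score (S468, F1960). Control points (SVG): P0=(130.3997,39.1905), P1=(154.0740,27.7769), P2=(134.5597,42.4495), P3=(106.7285,53.0625); sampled at t=k/8. Machine vertices: (130.3997,110.2385) → (137.3212,113.3547) → (140.6024,114.3786) → (140.6520,113.6634) → (137.8787,111.5625) → (132.6910,108.4290) → (125.4976,104.6164) → (116.7072,100.4778) → (106.7285,96.3665). Open path.

G21
G90
G0 X90.9963 Y127.0845
M4 S468
G1 X113.0243 Y9.7734 F1960
G1 X59.6284 Y28.0051 F1960
G1 X136.7314 Y66.8001 F1960
G1 X111.3132 Y107.0194 F1960
G1 X90.9963 Y127.0845 F1960
M5
G0 X90.1327 Y69.5845
M4 S468
G1 X103.1809 Y58.6011 F1960
G1 X87.1449 Y52.7927 F1960
G1 X90.1327 Y69.5845 F1960
M5
G0 X158.8149 Y25.7310
M4 S792
G1 X157.3725 Y32.9824 F1429
G1 X153.2650 Y39.1298 F1429
G1 X147.1176 Y43.2373 F1429
G1 X139.8662 Y44.6797 F1429
G1 X132.6148 Y43.2373 F1429
G1 X126.4674 Y39.1298 F1429
G1 X122.3599 Y32.9824 F1429
G1 X120.9175 Y25.7310 F1429
G1 X122.3599 Y18.4796 F1429
G1 X126.4674 Y12.3322 F1429
G1 X132.6148 Y8.2247 F1429
G1 X139.8662 Y6.7823 F1429
G1 X147.1176 Y8.2247 F1429
G1 X153.2650 Y12.3322 F1429
G1 X157.3725 Y18.4796 F1429
G1 X158.8149 Y25.7310 F1429
M5
G0 X23.4286 Y55.8917
M4 S792
G1 X24.1317 Y76.5308 F1429
G1 X44.7708 Y75.8277 F1429
G1 X44.0677 Y55.1886 F1429
G1 X23.4286 Y55.8917 F1429
M5
G0 X130.3997 Y110.2385
M4 S468
G1 X137.3212 Y113.3547 F1960
G1 X140.6024 Y114.3786 F1960
G1 X140.6520 Y113.6634 F1960
G1 X137.8787 Y111.5625 F1960
G1 X132.6910 Y108.4290 F1960
G1 X125.4976 Y104.6164 F1960
G1 X116.7072 Y100.4778 F1960
G1 X106.7285 Y96.3665 F1960
M5
G0 X0.0000 Y0.0000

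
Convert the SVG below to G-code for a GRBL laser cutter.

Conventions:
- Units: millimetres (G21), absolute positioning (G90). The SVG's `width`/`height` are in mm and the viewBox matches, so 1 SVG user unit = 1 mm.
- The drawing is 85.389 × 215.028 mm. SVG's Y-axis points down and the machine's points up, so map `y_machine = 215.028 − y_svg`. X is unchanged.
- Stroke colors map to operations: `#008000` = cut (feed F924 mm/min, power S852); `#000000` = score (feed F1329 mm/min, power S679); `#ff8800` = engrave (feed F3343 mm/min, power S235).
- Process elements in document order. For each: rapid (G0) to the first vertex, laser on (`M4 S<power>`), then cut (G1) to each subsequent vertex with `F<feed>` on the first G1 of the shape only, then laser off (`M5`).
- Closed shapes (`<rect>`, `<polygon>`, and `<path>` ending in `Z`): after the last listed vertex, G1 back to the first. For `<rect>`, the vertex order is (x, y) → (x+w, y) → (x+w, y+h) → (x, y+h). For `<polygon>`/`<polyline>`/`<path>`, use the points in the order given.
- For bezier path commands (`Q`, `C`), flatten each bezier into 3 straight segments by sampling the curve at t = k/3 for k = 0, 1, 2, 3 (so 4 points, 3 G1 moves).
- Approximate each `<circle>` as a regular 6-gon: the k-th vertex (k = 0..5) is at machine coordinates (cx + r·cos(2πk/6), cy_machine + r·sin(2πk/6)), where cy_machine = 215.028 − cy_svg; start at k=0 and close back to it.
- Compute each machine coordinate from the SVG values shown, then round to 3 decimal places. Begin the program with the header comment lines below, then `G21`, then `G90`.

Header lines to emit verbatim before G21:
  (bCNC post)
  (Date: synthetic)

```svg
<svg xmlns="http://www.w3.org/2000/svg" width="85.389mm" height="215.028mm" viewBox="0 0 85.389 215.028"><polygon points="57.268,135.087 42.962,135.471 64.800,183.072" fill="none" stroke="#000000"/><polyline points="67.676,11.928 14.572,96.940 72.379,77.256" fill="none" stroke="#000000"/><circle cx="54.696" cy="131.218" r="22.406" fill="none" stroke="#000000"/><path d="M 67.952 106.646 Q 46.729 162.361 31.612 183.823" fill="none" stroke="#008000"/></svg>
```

(bCNC post)
(Date: synthetic)
G21
G90
G0 X57.268 Y79.941
M4 S679
G1 X42.962 Y79.557 F1329
G1 X64.800 Y31.956
G1 X57.268 Y79.941
M5
G0 X67.676 Y203.100
M4 S679
G1 X14.572 Y118.088 F1329
G1 X72.379 Y137.772
M5
G0 X77.102 Y83.810
M4 S679
G1 X65.899 Y103.214 F1329
G1 X43.493 Y103.214
G1 X32.290 Y83.810
G1 X43.493 Y64.406
G1 X65.899 Y64.406
G1 X77.102 Y83.810
M5
G0 X67.952 Y108.382
M4 S852
G1 X54.482 Y75.045 F924
G1 X42.368 Y49.319
G1 X31.612 Y31.205
M5

1 u = 1 mm; y_m = 215.028 − y.

[1] `<polygon>` closed polygon, #000000→score S679 F1329: (57.268,79.941) → (42.962,79.557) → (64.800,31.956) → (57.268,79.941) (closed)

[2] `<polyline>` open polyline, #000000→score S679 F1329: (67.676,203.100) → (14.572,118.088) → (72.379,137.772)

[3] `<circle>` circle, #000000→score S679 F1329: (77.102,83.810) → (65.899,103.214) → (43.493,103.214) → (32.290,83.810) → (43.493,64.406) → (65.899,64.406) → (77.102,83.810) (closed)

[4] `<path>` quadratic bezier, #008000→cut S852 F924: (67.952,108.382) → (54.482,75.045) → (42.368,49.319) → (31.612,31.205)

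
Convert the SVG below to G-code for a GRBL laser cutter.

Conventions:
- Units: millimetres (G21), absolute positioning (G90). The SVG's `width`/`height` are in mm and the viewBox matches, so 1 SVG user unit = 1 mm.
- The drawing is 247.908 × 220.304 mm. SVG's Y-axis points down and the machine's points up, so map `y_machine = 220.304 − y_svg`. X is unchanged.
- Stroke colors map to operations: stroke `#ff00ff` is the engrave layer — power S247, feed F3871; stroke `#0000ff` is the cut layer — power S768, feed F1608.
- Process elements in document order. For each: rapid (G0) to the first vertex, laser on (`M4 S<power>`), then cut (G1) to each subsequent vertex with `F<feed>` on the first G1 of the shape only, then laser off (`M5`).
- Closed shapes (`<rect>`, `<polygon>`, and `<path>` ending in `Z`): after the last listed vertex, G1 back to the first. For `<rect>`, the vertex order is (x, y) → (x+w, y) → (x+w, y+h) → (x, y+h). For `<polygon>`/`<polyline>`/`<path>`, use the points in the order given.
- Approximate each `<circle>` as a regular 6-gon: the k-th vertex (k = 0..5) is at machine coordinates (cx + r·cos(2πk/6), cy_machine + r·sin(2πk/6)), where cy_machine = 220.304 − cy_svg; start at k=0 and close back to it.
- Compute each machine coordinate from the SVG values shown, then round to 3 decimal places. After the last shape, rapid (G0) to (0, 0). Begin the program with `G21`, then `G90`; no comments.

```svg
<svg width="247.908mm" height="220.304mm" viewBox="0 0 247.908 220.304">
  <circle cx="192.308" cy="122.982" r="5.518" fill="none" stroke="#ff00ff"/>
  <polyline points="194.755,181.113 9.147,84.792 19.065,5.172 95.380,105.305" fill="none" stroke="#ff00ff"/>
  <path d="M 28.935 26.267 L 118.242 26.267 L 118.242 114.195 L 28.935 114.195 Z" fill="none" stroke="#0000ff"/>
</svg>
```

G21
G90
G0 X197.826 Y97.322
M4 S247
G1 X195.067 Y102.101 F3871
G1 X189.549 Y102.101
G1 X186.790 Y97.322
G1 X189.549 Y92.543
G1 X195.067 Y92.543
G1 X197.826 Y97.322
M5
G0 X194.755 Y39.191
M4 S247
G1 X9.147 Y135.512 F3871
G1 X19.065 Y215.132
G1 X95.380 Y114.999
M5
G0 X28.935 Y194.037
M4 S768
G1 X118.242 Y194.037 F1608
G1 X118.242 Y106.109
G1 X28.935 Y106.109
G1 X28.935 Y194.037
M5
G0 X0.000 Y0.000

1 u = 1 mm; y_m = 220.304 − y.

[1] `<circle>` circle, #ff00ff→engrave S247 F3871: (197.826,97.322) → (195.067,102.101) → (189.549,102.101) → (186.790,97.322) → (189.549,92.543) → (195.067,92.543) → (197.826,97.322) (closed)

[2] `<polyline>` open polyline, #ff00ff→engrave S247 F3871: (194.755,39.191) → (9.147,135.512) → (19.065,215.132) → (95.380,114.999)

[3] `<path>` rectangle, #0000ff→cut S768 F1608: (28.935,194.037) → (118.242,194.037) → (118.242,106.109) → (28.935,106.109) → (28.935,194.037) (closed)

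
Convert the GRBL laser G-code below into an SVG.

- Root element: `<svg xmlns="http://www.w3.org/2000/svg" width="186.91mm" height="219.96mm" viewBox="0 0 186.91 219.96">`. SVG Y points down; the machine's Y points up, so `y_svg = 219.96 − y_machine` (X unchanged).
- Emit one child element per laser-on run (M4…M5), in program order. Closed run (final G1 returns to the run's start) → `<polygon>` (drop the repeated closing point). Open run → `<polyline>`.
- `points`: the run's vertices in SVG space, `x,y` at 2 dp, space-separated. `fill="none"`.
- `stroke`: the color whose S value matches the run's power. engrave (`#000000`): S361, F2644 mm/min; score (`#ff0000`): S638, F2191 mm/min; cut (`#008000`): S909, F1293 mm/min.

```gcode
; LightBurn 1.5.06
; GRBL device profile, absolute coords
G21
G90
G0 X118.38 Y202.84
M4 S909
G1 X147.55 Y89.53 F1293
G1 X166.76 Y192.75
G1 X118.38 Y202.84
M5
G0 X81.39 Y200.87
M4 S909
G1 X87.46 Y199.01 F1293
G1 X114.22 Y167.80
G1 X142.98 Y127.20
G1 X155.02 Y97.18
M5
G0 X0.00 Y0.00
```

<svg xmlns="http://www.w3.org/2000/svg" width="186.91mm" height="219.96mm" viewBox="0 0 186.91 219.96">
  <polygon points="118.38,17.12 147.55,130.43 166.76,27.21" fill="none" stroke="#008000"/>
  <polyline points="81.39,19.09 87.46,20.95 114.22,52.16 142.98,92.76 155.02,122.78" fill="none" stroke="#008000"/>
</svg>

Machine Y-up, SVG Y-down with viewBox height 219.96, so y_svg = 219.96 − y_machine; X carries over. Every run uses S909, so all elements get stroke `#008000` (cut).

Run 1: The run returns to its start, so emit a `<polygon>` with points (Y-flipped): 118.38,17.12 147.55,130.43 166.76,27.21.

Run 2: The run is open, so emit a `<polyline>` with points (Y-flipped): 81.39,19.09 87.46,20.95 114.22,52.16 142.98,92.76 155.02,122.78.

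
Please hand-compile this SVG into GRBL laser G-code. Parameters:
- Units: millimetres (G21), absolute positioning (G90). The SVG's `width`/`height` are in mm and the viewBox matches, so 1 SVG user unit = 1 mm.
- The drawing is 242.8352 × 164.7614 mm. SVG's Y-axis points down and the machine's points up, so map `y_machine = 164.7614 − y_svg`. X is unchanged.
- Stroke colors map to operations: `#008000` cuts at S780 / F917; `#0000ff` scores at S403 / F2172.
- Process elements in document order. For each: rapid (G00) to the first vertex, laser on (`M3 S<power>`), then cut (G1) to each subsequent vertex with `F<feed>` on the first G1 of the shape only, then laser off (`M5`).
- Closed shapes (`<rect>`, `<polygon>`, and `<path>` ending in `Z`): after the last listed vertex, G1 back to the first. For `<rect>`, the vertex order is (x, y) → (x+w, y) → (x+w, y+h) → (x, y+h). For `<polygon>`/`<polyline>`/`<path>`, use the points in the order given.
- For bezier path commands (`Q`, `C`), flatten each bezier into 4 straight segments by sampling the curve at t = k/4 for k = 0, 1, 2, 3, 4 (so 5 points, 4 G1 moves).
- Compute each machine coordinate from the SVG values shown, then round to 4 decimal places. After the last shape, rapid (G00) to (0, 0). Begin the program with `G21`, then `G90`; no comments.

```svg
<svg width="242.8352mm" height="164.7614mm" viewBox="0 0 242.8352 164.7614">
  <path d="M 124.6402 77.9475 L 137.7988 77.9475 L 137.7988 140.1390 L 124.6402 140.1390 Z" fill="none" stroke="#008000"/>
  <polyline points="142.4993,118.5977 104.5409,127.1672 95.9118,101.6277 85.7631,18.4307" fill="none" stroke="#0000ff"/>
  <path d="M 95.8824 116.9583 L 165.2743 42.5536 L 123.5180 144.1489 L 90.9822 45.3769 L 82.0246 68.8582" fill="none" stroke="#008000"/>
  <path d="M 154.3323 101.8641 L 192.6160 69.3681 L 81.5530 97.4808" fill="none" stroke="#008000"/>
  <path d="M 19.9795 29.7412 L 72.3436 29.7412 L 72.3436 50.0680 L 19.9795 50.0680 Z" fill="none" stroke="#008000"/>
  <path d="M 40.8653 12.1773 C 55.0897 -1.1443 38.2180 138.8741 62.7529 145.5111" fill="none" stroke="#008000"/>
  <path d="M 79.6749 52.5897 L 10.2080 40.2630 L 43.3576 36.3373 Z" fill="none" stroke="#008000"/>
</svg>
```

G21
G90
G00 X124.6402 Y86.8139
M3 S780
G1 X137.7988 Y86.8139 F917
G1 X137.7988 Y24.6224
G1 X124.6402 Y24.6224
G1 X124.6402 Y86.8139
M5
G00 X142.4993 Y46.1637
M3 S403
G1 X104.5409 Y37.5942 F2172
G1 X95.9118 Y63.1337
G1 X85.7631 Y146.3307
M5
G00 X95.8824 Y47.8031
M3 S780
G1 X165.2743 Y122.2078 F917
G1 X123.5180 Y20.6125
G1 X90.9822 Y119.3845
G1 X82.0246 Y95.9032
M5
G00 X154.3323 Y62.8973
M3 S780
G1 X192.6160 Y95.3933 F917
G1 X81.5530 Y67.2806
M5
G00 X19.9795 Y135.0202
M3 S780
G1 X72.3436 Y135.0202 F917
G1 X72.3436 Y114.6934
G1 X19.9795 Y114.6934
G1 X19.9795 Y135.0202
M5
G00 X40.8653 Y152.5841
M3 S780
G1 X46.8359 Y138.3041 F917
G1 X47.9427 Y93.4017
G1 X50.9826 Y44.7570
G1 X62.7529 Y19.2503
M5
G00 X79.6749 Y112.1717
M3 S780
G1 X10.2080 Y124.4984 F917
G1 X43.3576 Y128.4241
G1 X79.6749 Y112.1717
M5
G00 X0.0000 Y0.0000

Since the viewBox matches the mm dimensions, user units are millimetres directly. The only transform is the Y-flip y_m = 164.7614 − y_svg.

Shape 1 is a rectangle drawn with `<path>`. Its stroke #008000 means cut at S780, F917. After flipping Y the toolpath is (124.6402,86.8139) → (137.7988,86.8139) → (137.7988,24.6224) → (124.6402,24.6224) → (124.6402,86.8139), returning to the start.

Shape 2 is a open polyline drawn with `<polyline>`. Its stroke #0000ff means score at S403, F2172. After flipping Y the toolpath is (142.4993,46.1637) → (104.5409,37.5942) → (95.9118,63.1337) → (85.7631,146.3307).

Shape 3 is a open polyline drawn with `<path>`. Its stroke #008000 means cut at S780, F917. After flipping Y the toolpath is (95.8824,47.8031) → (165.2743,122.2078) → (123.5180,20.6125) → (90.9822,119.3845) → (82.0246,95.9032).

Shape 4 is a open polyline drawn with `<path>`. Its stroke #008000 means cut at S780, F917. After flipping Y the toolpath is (154.3323,62.8973) → (192.6160,95.3933) → (81.5530,67.2806).

Shape 5 is a rectangle drawn with `<path>`. Its stroke #008000 means cut at S780, F917. After flipping Y the toolpath is (19.9795,135.0202) → (72.3436,135.0202) → (72.3436,114.6934) → (19.9795,114.6934) → (19.9795,135.0202), returning to the start.

Shape 6 is a cubic bezier drawn with `<path>`. Its stroke #008000 means cut at S780, F917. After flipping Y the toolpath is (40.8653,152.5841) → (46.8359,138.3041) → (47.9427,93.4017) → (50.9826,44.7570) → (62.7529,19.2503).

Shape 7 is a closed polygon drawn with `<path>`. Its stroke #008000 means cut at S780, F917. After flipping Y the toolpath is (79.6749,112.1717) → (10.2080,124.4984) → (43.3576,128.4241) → (79.6749,112.1717), returning to the start.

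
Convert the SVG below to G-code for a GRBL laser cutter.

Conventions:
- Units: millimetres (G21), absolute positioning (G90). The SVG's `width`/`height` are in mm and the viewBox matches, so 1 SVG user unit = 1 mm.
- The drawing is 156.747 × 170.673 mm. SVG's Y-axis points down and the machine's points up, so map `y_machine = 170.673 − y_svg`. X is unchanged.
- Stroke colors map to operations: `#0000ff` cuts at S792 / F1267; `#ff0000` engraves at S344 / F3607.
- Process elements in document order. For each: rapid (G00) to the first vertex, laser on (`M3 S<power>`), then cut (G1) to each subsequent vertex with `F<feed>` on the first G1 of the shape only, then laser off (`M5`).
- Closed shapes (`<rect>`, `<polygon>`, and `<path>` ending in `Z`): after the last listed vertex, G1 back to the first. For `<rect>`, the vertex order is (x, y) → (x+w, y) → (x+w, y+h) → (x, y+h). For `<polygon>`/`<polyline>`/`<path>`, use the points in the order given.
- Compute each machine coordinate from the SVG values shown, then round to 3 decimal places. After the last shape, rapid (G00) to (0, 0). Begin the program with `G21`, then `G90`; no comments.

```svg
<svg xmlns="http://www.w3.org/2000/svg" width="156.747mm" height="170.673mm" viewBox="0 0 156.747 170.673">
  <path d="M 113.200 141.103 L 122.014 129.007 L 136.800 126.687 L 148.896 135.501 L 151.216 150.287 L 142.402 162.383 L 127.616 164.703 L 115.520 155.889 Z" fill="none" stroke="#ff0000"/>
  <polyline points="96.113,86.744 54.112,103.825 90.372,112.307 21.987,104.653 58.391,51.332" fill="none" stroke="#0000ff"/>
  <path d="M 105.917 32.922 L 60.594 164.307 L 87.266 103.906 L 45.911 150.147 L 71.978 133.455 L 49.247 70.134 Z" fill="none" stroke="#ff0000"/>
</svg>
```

G21
G90
G00 X113.200 Y29.570
M3 S344
G1 X122.014 Y41.666 F3607
G1 X136.800 Y43.986
G1 X148.896 Y35.172
G1 X151.216 Y20.386
G1 X142.402 Y8.290
G1 X127.616 Y5.970
G1 X115.520 Y14.784
G1 X113.200 Y29.570
M5
G00 X96.113 Y83.929
M3 S792
G1 X54.112 Y66.848 F1267
G1 X90.372 Y58.366
G1 X21.987 Y66.020
G1 X58.391 Y119.341
M5
G00 X105.917 Y137.751
M3 S344
G1 X60.594 Y6.366 F3607
G1 X87.266 Y66.767
G1 X45.911 Y20.526
G1 X71.978 Y37.218
G1 X49.247 Y100.539
G1 X105.917 Y137.751
M5
G00 X0.000 Y0.000

viewBox `0 0 156.747 170.673` with mm width/height → 1 unit = 1 mm. Flip: y_m = 170.673 − y_svg.

**Shape 1** — `<path>` regular polygon, stroke `#ff0000` → engrave (S344, F3607). Machine vertices: (113.200,29.570) → (122.014,41.666) → (136.800,43.986) → (148.896,35.172) → (151.216,20.386) → (142.402,8.290) → (127.616,5.970) → (115.520,14.784) → (113.200,29.570). Closed: final G1 returns to the first vertex.

**Shape 2** — `<polyline>` open polyline, stroke `#0000ff` → cut (S792, F1267). Machine vertices: (96.113,83.929) → (54.112,66.848) → (90.372,58.366) → (21.987,66.020) → (58.391,119.341). Open path.

**Shape 3** — `<path>` closed polygon, stroke `#ff0000` → engrave (S344, F3607). Machine vertices: (105.917,137.751) → (60.594,6.366) → (87.266,66.767) → (45.911,20.526) → (71.978,37.218) → (49.247,100.539) → (105.917,137.751). Closed: final G1 returns to the first vertex.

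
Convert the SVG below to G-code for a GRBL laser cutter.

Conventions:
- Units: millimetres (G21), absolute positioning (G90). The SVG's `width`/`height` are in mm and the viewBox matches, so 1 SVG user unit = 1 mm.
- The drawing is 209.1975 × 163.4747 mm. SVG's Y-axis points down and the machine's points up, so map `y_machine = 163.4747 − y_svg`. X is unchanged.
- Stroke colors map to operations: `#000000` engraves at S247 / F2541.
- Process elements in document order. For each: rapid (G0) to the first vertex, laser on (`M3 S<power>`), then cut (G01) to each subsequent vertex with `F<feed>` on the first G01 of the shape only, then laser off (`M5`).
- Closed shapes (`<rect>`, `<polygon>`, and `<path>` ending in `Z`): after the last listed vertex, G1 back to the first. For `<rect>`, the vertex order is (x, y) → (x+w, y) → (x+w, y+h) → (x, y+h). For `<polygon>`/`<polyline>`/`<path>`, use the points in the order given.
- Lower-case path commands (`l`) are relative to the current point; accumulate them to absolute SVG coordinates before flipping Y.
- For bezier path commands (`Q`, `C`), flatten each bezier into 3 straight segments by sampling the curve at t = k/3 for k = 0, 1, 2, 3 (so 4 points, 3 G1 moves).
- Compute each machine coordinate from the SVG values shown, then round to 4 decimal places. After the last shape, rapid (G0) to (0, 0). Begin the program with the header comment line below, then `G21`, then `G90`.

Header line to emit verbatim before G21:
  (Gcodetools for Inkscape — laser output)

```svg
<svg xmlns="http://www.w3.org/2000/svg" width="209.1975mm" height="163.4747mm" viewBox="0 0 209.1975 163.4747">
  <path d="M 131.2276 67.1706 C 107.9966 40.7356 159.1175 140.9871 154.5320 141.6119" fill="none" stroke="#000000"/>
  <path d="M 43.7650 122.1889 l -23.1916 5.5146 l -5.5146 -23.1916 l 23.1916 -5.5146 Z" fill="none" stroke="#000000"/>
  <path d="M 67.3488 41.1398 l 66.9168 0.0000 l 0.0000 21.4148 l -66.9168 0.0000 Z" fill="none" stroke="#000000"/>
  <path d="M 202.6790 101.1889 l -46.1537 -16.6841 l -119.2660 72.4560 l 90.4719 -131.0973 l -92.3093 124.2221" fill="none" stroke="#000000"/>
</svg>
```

viewBox `0 0 209.1975 163.4747` with mm width/height → 1 unit = 1 mm. Flip: y_m = 163.4747 − y_svg.

**Shape 1** — `<path>` cubic bezier, stroke `#000000` → engrave (S247, F2541). Control points (SVG): P0=(131.2276,67.1706), P1=(107.9966,40.7356), P2=(159.1175,140.9871), P3=(154.5320,141.6119); sampled at t=k/3. Machine vertices: (131.2276,96.3041) → (127.9636,88.8922) → (145.3657,47.3145) → (154.5320,21.8628). Open path.

**Shape 2** — `<path>` regular polygon, stroke `#000000` → engrave (S247, F2541). Machine vertices: (43.7650,41.2858) → (20.5734,35.7712) → (15.0588,58.9628) → (38.2504,64.4774) → (43.7650,41.2858). Closed: final G1 returns to the first vertex.

**Shape 3** — `<path>` rectangle, stroke `#000000` → engrave (S247, F2541). Machine vertices: (67.3488,122.3349) → (134.2656,122.3349) → (134.2656,100.9201) → (67.3488,100.9201) → (67.3488,122.3349). Closed: final G1 returns to the first vertex.

**Shape 4** — `<path>` open polyline, stroke `#000000` → engrave (S247, F2541). Machine vertices: (202.6790,62.2858) → (156.5253,78.9699) → (37.2593,6.5139) → (127.7312,137.6112) → (35.4219,13.3891). Open path.

(Gcodetools for Inkscape — laser output)
G21
G90
G0 X131.2276 Y96.3041
M3 S247
G01 X127.9636 Y88.8922 F2541
G01 X145.3657 Y47.3145
G01 X154.5320 Y21.8628
M5
G0 X43.7650 Y41.2858
M3 S247
G01 X20.5734 Y35.7712 F2541
G01 X15.0588 Y58.9628
G01 X38.2504 Y64.4774
G01 X43.7650 Y41.2858
M5
G0 X67.3488 Y122.3349
M3 S247
G01 X134.2656 Y122.3349 F2541
G01 X134.2656 Y100.9201
G01 X67.3488 Y100.9201
G01 X67.3488 Y122.3349
M5
G0 X202.6790 Y62.2858
M3 S247
G01 X156.5253 Y78.9699 F2541
G01 X37.2593 Y6.5139
G01 X127.7312 Y137.6112
G01 X35.4219 Y13.3891
M5
G0 X0.0000 Y0.0000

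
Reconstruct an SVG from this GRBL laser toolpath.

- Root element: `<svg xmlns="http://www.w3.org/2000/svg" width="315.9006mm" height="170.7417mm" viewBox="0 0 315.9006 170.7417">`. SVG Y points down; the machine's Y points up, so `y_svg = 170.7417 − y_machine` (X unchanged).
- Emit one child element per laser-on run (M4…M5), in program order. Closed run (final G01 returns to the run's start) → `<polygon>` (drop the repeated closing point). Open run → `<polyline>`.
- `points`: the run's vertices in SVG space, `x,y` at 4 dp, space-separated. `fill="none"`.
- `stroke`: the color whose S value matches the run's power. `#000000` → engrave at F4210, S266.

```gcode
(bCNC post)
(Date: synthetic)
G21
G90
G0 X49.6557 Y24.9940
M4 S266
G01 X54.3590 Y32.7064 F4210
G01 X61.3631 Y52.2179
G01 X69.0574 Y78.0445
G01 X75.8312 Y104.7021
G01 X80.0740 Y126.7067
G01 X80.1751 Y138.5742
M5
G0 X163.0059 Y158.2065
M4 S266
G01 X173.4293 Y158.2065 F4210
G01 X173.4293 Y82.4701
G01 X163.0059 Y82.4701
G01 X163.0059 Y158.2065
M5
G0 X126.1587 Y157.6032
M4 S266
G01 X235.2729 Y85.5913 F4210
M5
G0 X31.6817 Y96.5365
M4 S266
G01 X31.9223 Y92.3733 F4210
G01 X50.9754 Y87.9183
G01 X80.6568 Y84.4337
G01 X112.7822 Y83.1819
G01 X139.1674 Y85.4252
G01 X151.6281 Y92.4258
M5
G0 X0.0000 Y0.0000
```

Machine Y-up, SVG Y-down with viewBox height 170.7417, so y_svg = 170.7417 − y_machine; X carries over. Every run uses S266, so all elements get stroke `#000000` (engrave).

Run 1: The run is open, so emit a `<polyline>` with points (Y-flipped): 49.6557,145.7477 54.3590,138.0353 61.3631,118.5238 69.0574,92.6972 75.8312,66.0396 80.0740,44.0350 80.1751,32.1675.

Run 2: The run returns to its start, so emit a `<polygon>` with points (Y-flipped): 163.0059,12.5352 173.4293,12.5352 173.4293,88.2716 163.0059,88.2716.

Run 3: The run is open, so emit a `<polyline>` with points (Y-flipped): 126.1587,13.1385 235.2729,85.1504.

Run 4: The run is open, so emit a `<polyline>` with points (Y-flipped): 31.6817,74.2052 31.9223,78.3684 50.9754,82.8234 80.6568,86.3080 112.7822,87.5598 139.1674,85.3165 151.6281,78.3159.

<svg xmlns="http://www.w3.org/2000/svg" width="315.9006mm" height="170.7417mm" viewBox="0 0 315.9006 170.7417">
  <polyline points="49.6557,145.7477 54.3590,138.0353 61.3631,118.5238 69.0574,92.6972 75.8312,66.0396 80.0740,44.0350 80.1751,32.1675" fill="none" stroke="#000000"/>
  <polygon points="163.0059,12.5352 173.4293,12.5352 173.4293,88.2716 163.0059,88.2716" fill="none" stroke="#000000"/>
  <polyline points="126.1587,13.1385 235.2729,85.1504" fill="none" stroke="#000000"/>
  <polyline points="31.6817,74.2052 31.9223,78.3684 50.9754,82.8234 80.6568,86.3080 112.7822,87.5598 139.1674,85.3165 151.6281,78.3159" fill="none" stroke="#000000"/>
</svg>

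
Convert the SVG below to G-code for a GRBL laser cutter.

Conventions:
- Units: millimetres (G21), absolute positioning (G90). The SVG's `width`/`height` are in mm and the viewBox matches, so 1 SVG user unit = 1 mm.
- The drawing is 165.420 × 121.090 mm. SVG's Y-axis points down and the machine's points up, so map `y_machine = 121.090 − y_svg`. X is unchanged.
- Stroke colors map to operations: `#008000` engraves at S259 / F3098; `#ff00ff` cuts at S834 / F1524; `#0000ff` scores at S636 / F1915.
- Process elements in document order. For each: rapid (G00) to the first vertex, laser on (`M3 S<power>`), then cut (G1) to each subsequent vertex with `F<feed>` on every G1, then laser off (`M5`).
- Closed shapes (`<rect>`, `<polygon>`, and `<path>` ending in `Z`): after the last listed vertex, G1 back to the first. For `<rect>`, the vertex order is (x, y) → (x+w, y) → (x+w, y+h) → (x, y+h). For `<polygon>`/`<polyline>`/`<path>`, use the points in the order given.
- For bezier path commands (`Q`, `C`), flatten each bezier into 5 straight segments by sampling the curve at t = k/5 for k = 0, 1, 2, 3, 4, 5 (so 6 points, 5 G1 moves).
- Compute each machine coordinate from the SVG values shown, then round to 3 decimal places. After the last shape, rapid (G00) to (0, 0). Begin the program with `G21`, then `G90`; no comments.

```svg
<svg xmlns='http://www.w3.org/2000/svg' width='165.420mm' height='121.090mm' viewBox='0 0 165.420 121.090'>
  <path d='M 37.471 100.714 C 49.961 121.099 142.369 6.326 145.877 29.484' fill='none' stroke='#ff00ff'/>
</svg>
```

G21
G90
G00 X37.471 Y20.376
M3 S834
G1 X53.205 Y22.179 F1524
G1 X80.015 Y43.312 F1524
G1 X109.800 Y70.666 F1524
G1 X134.455 Y91.134 F1524
G1 X145.877 Y91.606 F1524
M5
G00 X0.000 Y0.000

viewBox `0 0 165.420 121.090` with mm width/height → 1 unit = 1 mm. Flip: y_m = 121.090 − y_svg.

**Shape 1** — `<path>` cubic bezier, stroke `#ff00ff` → cut (S834, F1524). Control points (SVG): P0=(37.471,100.714), P1=(49.961,121.099), P2=(142.369,6.326), P3=(145.877,29.484); sampled at t=k/5. Machine vertices: (37.471,20.376) → (53.205,22.179) → (80.015,43.312) → (109.800,70.666) → (134.455,91.134) → (145.877,91.606). Open path.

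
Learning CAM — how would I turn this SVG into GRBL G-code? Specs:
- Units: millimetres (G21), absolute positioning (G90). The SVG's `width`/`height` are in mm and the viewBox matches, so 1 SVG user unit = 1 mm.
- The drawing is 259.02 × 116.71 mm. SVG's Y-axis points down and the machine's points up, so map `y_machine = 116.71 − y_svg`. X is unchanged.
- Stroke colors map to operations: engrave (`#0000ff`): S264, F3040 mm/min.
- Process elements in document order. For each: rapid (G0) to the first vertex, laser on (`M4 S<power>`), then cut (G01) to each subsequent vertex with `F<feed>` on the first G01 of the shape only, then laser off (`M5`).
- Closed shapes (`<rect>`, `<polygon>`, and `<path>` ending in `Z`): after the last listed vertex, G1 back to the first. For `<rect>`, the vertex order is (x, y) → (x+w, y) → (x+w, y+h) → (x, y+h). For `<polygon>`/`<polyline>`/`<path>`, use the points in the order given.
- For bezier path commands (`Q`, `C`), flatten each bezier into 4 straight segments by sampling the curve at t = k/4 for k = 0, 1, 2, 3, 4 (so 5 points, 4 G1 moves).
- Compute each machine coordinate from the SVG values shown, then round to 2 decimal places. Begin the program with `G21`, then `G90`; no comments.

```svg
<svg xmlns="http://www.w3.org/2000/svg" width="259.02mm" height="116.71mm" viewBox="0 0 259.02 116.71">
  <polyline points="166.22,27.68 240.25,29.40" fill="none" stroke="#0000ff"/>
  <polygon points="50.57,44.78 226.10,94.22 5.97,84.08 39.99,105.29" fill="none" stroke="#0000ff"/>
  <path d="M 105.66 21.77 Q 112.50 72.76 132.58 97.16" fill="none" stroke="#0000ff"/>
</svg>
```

G21
G90
G0 X166.22 Y89.03
M4 S264
G01 X240.25 Y87.31 F3040
M5
G0 X50.57 Y71.93
M4 S264
G01 X226.10 Y22.49 F3040
G01 X5.97 Y32.63
G01 X39.99 Y11.42
G01 X50.57 Y71.93
M5
G0 X105.66 Y94.94
M4 S264
G01 X109.91 Y71.11 F3040
G01 X115.81 Y50.60
G01 X123.37 Y33.41
G01 X132.58 Y19.55
M5

1 u = 1 mm; y_m = 116.71 − y.

[1] `<polyline>` line segment, #0000ff→engrave S264 F3040: (166.22,89.03) → (240.25,87.31)

[2] `<polygon>` closed polygon, #0000ff→engrave S264 F3040: (50.57,71.93) → (226.10,22.49) → (5.97,32.63) → (39.99,11.42) → (50.57,71.93) (closed)

[3] `<path>` quadratic bezier, #0000ff→engrave S264 F3040: (105.66,94.94) → (109.91,71.11) → (115.81,50.60) → (123.37,33.41) → (132.58,19.55)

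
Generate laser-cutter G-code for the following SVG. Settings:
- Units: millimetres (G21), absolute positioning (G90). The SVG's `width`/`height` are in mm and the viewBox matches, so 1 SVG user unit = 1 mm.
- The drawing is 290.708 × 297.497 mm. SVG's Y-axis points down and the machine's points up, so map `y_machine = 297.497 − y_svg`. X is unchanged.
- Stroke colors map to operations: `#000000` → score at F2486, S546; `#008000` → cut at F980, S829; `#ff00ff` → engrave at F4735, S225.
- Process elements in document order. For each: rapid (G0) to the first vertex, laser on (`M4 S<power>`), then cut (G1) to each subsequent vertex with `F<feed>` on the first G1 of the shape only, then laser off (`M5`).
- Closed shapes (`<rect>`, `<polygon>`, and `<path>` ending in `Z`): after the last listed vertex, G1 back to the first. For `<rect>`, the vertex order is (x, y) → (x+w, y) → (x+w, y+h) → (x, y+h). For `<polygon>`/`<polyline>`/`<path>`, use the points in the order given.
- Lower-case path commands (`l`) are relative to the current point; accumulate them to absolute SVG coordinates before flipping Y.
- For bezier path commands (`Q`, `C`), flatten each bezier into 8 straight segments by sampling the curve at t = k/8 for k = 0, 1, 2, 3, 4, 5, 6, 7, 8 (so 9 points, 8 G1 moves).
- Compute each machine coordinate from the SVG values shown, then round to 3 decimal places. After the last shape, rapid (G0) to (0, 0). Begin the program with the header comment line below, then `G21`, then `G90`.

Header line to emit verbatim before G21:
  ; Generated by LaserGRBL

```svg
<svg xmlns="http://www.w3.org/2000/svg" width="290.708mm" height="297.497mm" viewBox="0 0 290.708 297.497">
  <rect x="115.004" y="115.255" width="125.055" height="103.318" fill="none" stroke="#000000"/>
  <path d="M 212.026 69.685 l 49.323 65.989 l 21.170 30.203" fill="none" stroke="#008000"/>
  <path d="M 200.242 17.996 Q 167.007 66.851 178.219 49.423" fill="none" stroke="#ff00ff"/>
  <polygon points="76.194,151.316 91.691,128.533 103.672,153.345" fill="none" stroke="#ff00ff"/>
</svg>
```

; Generated by LaserGRBL
G21
G90
G0 X115.004 Y182.242
M4 S546
G1 X240.059 Y182.242 F2486
G1 X240.059 Y78.924
G1 X115.004 Y78.924
G1 X115.004 Y182.242
M5
G0 X212.026 Y227.812
M4 S829
G1 X261.349 Y161.823 F980
G1 X282.519 Y131.620
M5
G0 X200.242 Y279.501
M4 S225
G1 X192.628 Y268.323 F4735
G1 X186.402 Y259.216
G1 X181.566 Y252.181
G1 X178.119 Y247.217
G1 X176.060 Y244.324
G1 X175.391 Y243.503
G1 X176.110 Y244.753
G1 X178.219 Y248.074
M5
G0 X76.194 Y146.181
M4 S225
G1 X91.691 Y168.964 F4735
G1 X103.672 Y144.152
G1 X76.194 Y146.181
M5
G0 X0.000 Y0.000

viewBox `0 0 290.708 297.497` with mm width/height → 1 unit = 1 mm. Flip: y_m = 297.497 − y_svg.

**Shape 1** — `<rect>` rectangle, stroke `#000000` → score (S546, F2486). Machine vertices: (115.004,182.242) → (240.059,182.242) → (240.059,78.924) → (115.004,78.924) → (115.004,182.242). Closed: final G1 returns to the first vertex.

**Shape 2** — `<path>` open polyline, stroke `#008000` → cut (S829, F980). Machine vertices: (212.026,227.812) → (261.349,161.823) → (282.519,131.620). Open path.

**Shape 3** — `<path>` quadratic bezier, stroke `#ff00ff` → engrave (S225, F4735). Control points (SVG): P0=(200.242,17.996), P1=(167.007,66.851), P2=(178.219,49.423); sampled at t=k/8. Machine vertices: (200.242,279.501) → (192.628,268.323) → (186.402,259.216) → (181.566,252.181) → (178.119,247.217) → (176.060,244.324) → (175.391,243.503) → (176.110,244.753) → (178.219,248.074). Open path.

**Shape 4** — `<polygon>` regular polygon, stroke `#ff00ff` → engrave (S225, F4735). Machine vertices: (76.194,146.181) → (91.691,168.964) → (103.672,144.152) → (76.194,146.181). Closed: final G1 returns to the first vertex.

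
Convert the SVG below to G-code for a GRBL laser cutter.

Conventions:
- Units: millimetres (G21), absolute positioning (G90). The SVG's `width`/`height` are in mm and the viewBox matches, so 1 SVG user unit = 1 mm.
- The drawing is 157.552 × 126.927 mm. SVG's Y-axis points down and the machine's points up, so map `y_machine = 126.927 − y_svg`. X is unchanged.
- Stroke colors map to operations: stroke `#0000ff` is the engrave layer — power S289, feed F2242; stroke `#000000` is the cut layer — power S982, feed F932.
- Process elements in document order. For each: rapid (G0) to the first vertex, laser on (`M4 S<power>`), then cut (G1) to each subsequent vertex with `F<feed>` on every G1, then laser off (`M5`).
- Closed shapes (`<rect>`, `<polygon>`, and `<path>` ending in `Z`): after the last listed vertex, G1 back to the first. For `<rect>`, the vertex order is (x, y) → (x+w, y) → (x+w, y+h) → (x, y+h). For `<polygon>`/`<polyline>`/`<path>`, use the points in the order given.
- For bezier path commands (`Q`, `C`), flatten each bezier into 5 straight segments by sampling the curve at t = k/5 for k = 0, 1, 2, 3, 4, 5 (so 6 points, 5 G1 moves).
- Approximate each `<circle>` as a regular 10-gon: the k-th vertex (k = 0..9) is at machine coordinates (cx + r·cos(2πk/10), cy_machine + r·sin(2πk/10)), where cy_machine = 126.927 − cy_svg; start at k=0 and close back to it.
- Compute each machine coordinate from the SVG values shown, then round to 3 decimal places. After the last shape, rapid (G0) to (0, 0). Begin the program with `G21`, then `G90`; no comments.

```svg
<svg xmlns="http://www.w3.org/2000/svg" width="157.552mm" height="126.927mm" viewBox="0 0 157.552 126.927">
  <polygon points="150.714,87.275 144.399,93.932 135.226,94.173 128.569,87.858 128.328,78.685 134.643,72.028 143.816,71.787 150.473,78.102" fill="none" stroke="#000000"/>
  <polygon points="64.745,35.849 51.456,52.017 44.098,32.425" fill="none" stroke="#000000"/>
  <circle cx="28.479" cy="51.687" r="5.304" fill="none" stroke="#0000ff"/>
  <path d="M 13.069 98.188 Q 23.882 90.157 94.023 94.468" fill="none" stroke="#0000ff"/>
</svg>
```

Since the viewBox matches the mm dimensions, user units are millimetres directly. The only transform is the Y-flip y_m = 126.927 − y_svg.

Shape 1 is a regular polygon drawn with `<polygon>`. Its stroke #000000 means cut at S982, F932. After flipping Y the toolpath is (150.714,39.652) → (144.399,32.995) → (135.226,32.754) → (128.569,39.069) → (128.328,48.242) → (134.643,54.899) → (143.816,55.140) → (150.473,48.825) → (150.714,39.652), returning to the start.

Shape 2 is a regular polygon drawn with `<polygon>`. Its stroke #000000 means cut at S982, F932. After flipping Y the toolpath is (64.745,91.078) → (51.456,74.910) → (44.098,94.502) → (64.745,91.078), returning to the start.

Shape 3 is a circle drawn with `<circle>`. Its stroke #0000ff means engrave at S289, F2242. After flipping Y the toolpath is (33.783,75.240) → (32.770,78.358) → (30.118,80.284) → (26.840,80.284) → (24.188,78.358) → (23.175,75.240) → (24.188,72.122) → (26.840,70.196) → (30.118,70.196) → (32.770,72.122) → (33.783,75.240), returning to the start.

Shape 4 is a quadratic bezier drawn with `<path>`. Its stroke #0000ff means engrave at S289, F2242. After flipping Y the toolpath is (13.069,28.739) → (19.767,31.458) → (31.212,33.189) → (47.403,33.933) → (68.340,33.690) → (94.023,32.459).

G21
G90
G0 X150.714 Y39.652
M4 S982
G1 X144.399 Y32.995 F932
G1 X135.226 Y32.754 F932
G1 X128.569 Y39.069 F932
G1 X128.328 Y48.242 F932
G1 X134.643 Y54.899 F932
G1 X143.816 Y55.140 F932
G1 X150.473 Y48.825 F932
G1 X150.714 Y39.652 F932
M5
G0 X64.745 Y91.078
M4 S982
G1 X51.456 Y74.910 F932
G1 X44.098 Y94.502 F932
G1 X64.745 Y91.078 F932
M5
G0 X33.783 Y75.240
M4 S289
G1 X32.770 Y78.358 F2242
G1 X30.118 Y80.284 F2242
G1 X26.840 Y80.284 F2242
G1 X24.188 Y78.358 F2242
G1 X23.175 Y75.240 F2242
G1 X24.188 Y72.122 F2242
G1 X26.840 Y70.196 F2242
G1 X30.118 Y70.196 F2242
G1 X32.770 Y72.122 F2242
G1 X33.783 Y75.240 F2242
M5
G0 X13.069 Y28.739
M4 S289
G1 X19.767 Y31.458 F2242
G1 X31.212 Y33.189 F2242
G1 X47.403 Y33.933 F2242
G1 X68.340 Y33.690 F2242
G1 X94.023 Y32.459 F2242
M5
G0 X0.000 Y0.000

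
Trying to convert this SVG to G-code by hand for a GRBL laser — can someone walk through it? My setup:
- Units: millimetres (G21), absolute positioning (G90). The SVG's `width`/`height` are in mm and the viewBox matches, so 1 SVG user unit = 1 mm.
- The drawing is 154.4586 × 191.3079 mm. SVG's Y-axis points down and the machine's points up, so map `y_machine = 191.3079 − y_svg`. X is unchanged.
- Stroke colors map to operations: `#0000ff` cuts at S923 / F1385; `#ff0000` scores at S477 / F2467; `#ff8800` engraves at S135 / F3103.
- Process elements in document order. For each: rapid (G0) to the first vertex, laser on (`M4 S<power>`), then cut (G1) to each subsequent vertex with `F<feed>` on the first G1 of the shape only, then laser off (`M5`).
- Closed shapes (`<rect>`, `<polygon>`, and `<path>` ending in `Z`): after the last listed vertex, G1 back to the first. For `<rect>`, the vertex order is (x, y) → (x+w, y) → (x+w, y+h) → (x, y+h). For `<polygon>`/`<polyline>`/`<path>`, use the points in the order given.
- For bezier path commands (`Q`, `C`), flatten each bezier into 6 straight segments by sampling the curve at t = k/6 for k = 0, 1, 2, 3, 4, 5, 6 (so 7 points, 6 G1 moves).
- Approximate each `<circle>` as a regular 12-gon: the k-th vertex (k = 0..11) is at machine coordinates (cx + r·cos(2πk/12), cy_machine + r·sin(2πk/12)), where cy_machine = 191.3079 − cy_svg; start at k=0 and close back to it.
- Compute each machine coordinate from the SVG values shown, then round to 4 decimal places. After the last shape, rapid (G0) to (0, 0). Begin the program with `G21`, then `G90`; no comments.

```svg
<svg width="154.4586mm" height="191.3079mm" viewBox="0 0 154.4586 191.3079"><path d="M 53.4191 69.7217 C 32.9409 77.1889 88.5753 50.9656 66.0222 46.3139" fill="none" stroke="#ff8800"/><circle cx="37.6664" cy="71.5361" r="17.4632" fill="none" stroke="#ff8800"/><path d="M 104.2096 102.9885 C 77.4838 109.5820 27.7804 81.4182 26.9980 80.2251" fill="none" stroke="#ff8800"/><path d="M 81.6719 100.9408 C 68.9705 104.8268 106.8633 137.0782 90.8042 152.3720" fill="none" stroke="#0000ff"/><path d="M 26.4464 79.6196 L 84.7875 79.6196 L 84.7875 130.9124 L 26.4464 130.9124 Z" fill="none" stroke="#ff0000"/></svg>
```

Since the viewBox matches the mm dimensions, user units are millimetres directly. The only transform is the Y-flip y_m = 191.3079 − y_svg.

Shape 1 is a cubic bezier drawn with `<path>`. Its stroke #ff8800 means engrave at S135, F3103. After flipping Y the toolpath is (53.4191,121.5862) → (48.8084,120.4043) → (52.5969,123.3024) → (60.4987,128.7455) → (68.2276,135.1985) → (71.4975,141.1264) → (66.0222,144.9940).

Shape 2 is a circle drawn with `<circle>`. Its stroke #ff8800 means engrave at S135, F3103. After flipping Y the toolpath is (55.1296,119.7718) → (52.7900,128.5034) → (46.3980,134.8954) → (37.6664,137.2350) → (28.9348,134.8954) → (22.5428,128.5034) → (20.2032,119.7718) → (22.5428,111.0402) → (28.9348,104.6482) → (37.6664,102.3086) → (46.3980,104.6482) → (52.7900,111.0402) → (55.1296,119.7718), returning to the start.

Shape 3 is a cubic bezier drawn with `<path>`. Its stroke #ff8800 means engrave at S135, F3103. After flipping Y the toolpath is (104.2096,88.3194) → (89.2648,87.6333) → (72.4875,91.0254) → (55.8750,96.7811) → (41.4245,103.1857) → (31.1331,108.5245) → (26.9980,111.0828).

Shape 4 is a cubic bezier drawn with `<path>`. Its stroke #0000ff means cut at S923, F1385. After flipping Y the toolpath is (81.6719,90.3671) → (79.0534,86.2701) → (81.9632,78.7046) → (87.4972,68.9294) → (92.7514,58.2036) → (94.8218,47.7861) → (90.8042,38.9359).

Shape 5 is a rectangle drawn with `<path>`. Its stroke #ff0000 means score at S477, F2467. After flipping Y the toolpath is (26.4464,111.6883) → (84.7875,111.6883) → (84.7875,60.3955) → (26.4464,60.3955) → (26.4464,111.6883), returning to the start.

G21
G90
G0 X53.4191 Y121.5862
M4 S135
G1 X48.8084 Y120.4043 F3103
G1 X52.5969 Y123.3024
G1 X60.4987 Y128.7455
G1 X68.2276 Y135.1985
G1 X71.4975 Y141.1264
G1 X66.0222 Y144.9940
M5
G0 X55.1296 Y119.7718
M4 S135
G1 X52.7900 Y128.5034 F3103
G1 X46.3980 Y134.8954
G1 X37.6664 Y137.2350
G1 X28.9348 Y134.8954
G1 X22.5428 Y128.5034
G1 X20.2032 Y119.7718
G1 X22.5428 Y111.0402
G1 X28.9348 Y104.6482
G1 X37.6664 Y102.3086
G1 X46.3980 Y104.6482
G1 X52.7900 Y111.0402
G1 X55.1296 Y119.7718
M5
G0 X104.2096 Y88.3194
M4 S135
G1 X89.2648 Y87.6333 F3103
G1 X72.4875 Y91.0254
G1 X55.8750 Y96.7811
G1 X41.4245 Y103.1857
G1 X31.1331 Y108.5245
G1 X26.9980 Y111.0828
M5
G0 X81.6719 Y90.3671
M4 S923
G1 X79.0534 Y86.2701 F1385
G1 X81.9632 Y78.7046
G1 X87.4972 Y68.9294
G1 X92.7514 Y58.2036
G1 X94.8218 Y47.7861
G1 X90.8042 Y38.9359
M5
G0 X26.4464 Y111.6883
M4 S477
G1 X84.7875 Y111.6883 F2467
G1 X84.7875 Y60.3955
G1 X26.4464 Y60.3955
G1 X26.4464 Y111.6883
M5
G0 X0.0000 Y0.0000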